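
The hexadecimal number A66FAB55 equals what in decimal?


A66FAB55 hex = 2792336213 decimal

2792336213


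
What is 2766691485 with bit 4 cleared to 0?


2766691485 & ~(1 << 4) = 2766691469

2766691469


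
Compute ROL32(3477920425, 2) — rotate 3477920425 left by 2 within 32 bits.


Rotate 0b11001111010011001101101010101001 left by 2 (32-bit) = 0b111101001100110110101010100111 = 1026779815

1026779815


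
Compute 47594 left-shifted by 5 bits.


0b1011100111101010 << 5 = 0b101110011110101000000 = 1523008

1523008


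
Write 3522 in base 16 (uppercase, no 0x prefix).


3522 = DC2 hex

DC2


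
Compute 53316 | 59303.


0b1101000001000100 | 0b1110011110100111 = 0b1111011111100111 = 63463

63463


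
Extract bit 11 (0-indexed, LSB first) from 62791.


0b1111010101000111, position 11 = 0

0


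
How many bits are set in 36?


0b100100 has 2 set bits

2


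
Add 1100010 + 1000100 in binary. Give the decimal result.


1100010 + 1000100 = 10100110 = 166

166


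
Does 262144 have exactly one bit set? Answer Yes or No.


0b1000000000000000000. Only one bit set => Yes

Yes


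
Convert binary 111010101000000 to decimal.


111010101000000 in decimal = 30016

30016


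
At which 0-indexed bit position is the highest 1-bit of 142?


0b10001110. Highest set bit at position 7

7


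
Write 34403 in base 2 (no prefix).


34403 = 1000011001100011 in binary

1000011001100011


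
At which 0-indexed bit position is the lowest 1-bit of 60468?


0b1110110000110100. Lowest set bit at position 2

2


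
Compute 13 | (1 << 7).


13 | (1 << 7) = 13 | 128 = 141

141


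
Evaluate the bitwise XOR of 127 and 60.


0b1111111 ^ 0b111100 = 0b1000011 = 67

67


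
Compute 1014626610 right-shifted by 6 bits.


0b111100011110011111100100110010 >> 6 = 0b111100011110011111100100 = 15853540

15853540


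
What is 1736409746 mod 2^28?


1736409746 & 268435455 = 125797010

125797010


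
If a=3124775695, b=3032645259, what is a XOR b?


3124775695 ^ 3032645259 = 243414404

243414404


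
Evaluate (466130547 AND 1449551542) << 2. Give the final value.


Step 1: 466130547 & 1449551542 = 306185778
Step 2: 306185778 << 2 = 1224743112

1224743112


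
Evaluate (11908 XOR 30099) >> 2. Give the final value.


Step 1: 11908 ^ 30099 = 23319
Step 2: 23319 >> 2 = 5829

5829


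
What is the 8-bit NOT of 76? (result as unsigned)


~0b1001100 = 0b10110011 = 179 (8-bit unsigned)

179


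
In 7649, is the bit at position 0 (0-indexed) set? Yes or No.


0b1110111100001, bit 0 = 1. Yes

Yes


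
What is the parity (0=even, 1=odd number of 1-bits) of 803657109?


0b101111111001101101010110010101 has 19 ones => parity 1

1


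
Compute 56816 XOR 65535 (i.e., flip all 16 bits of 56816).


56816 ^ 65535 = 8719

8719


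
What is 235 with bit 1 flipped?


235 ^ (1 << 1) = 235 ^ 2 = 233

233


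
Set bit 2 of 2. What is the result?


2 | (1 << 2) = 2 | 4 = 6

6


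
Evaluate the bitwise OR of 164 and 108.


0b10100100 | 0b1101100 = 0b11101100 = 236

236


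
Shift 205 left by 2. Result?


0b11001101 << 2 = 0b1100110100 = 820

820


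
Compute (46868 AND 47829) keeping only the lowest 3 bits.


Step 1: 46868 & 47829 = 45588
Step 2: 45588 & 7 = 4

4


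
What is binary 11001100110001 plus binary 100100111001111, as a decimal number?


11001100110001 + 100100111001111 = 111110100000000 = 32000

32000


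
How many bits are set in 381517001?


0b10110101111010111110011001001 has 18 set bits

18


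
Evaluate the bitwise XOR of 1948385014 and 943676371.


0b1110100001000011111111011110110 ^ 0b111000001111110101101111010011 = 0b1001100000111101010010100100101 = 1277076773

1277076773


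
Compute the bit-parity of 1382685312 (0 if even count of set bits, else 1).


0b1010010011010100001101010000000 has 11 ones => parity 1

1


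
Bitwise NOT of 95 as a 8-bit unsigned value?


~0b1011111 = 0b10100000 = 160 (8-bit unsigned)

160


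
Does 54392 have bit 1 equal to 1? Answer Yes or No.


0b1101010001111000, bit 1 = 0. No

No


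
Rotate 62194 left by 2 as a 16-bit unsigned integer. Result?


Rotate 0b1111001011110010 left by 2 (16-bit) = 0b1100101111001011 = 52171

52171


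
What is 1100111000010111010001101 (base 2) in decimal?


1100111000010111010001101 in decimal = 27012749

27012749


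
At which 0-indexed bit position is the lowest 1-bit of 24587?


0b110000000001011. Lowest set bit at position 0

0


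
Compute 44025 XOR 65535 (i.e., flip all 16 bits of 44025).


44025 ^ 65535 = 21510

21510


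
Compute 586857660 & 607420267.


0b100010111110101011110010111100 & 0b100100001101000111111101101011 = 0b100000001100000011110000101000 = 540032040

540032040


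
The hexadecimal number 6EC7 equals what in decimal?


6EC7 hex = 28359 decimal

28359


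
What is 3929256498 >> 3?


0b11101010001100111011001000110010 >> 3 = 0b11101010001100111011001000110 = 491157062

491157062


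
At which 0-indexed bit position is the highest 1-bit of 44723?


0b1010111010110011. Highest set bit at position 15

15


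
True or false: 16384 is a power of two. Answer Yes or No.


0b100000000000000. Only one bit set => Yes

Yes


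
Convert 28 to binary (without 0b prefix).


28 = 11100 in binary

11100


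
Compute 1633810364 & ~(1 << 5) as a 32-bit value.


1633810364 & ~(1 << 5) = 1633810332

1633810332


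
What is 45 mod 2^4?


45 & 15 = 13

13


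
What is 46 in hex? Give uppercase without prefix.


46 = 2E hex

2E


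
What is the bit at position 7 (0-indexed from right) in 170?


0b10101010, position 7 = 1

1


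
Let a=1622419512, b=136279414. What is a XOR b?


1622419512 ^ 136279414 = 1756061006

1756061006


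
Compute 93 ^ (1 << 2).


93 ^ (1 << 2) = 93 ^ 4 = 89

89


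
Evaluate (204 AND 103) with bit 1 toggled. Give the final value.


Step 1: 204 & 103 = 68
Step 2: 68 ^ (1 << 1) = 68 ^ 2 = 70

70


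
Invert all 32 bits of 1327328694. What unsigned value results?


1327328694 ^ 4294967295 = 2967638601

2967638601


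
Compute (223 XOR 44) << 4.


Step 1: 223 ^ 44 = 243
Step 2: 243 << 4 = 3888

3888


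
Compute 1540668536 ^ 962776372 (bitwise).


0b1011011110101001011110001111000 ^ 0b111001011000101100110100110100 = 0b1100010101101100111000101001100 = 1656123724

1656123724


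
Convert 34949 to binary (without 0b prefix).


34949 = 1000100010000101 in binary

1000100010000101


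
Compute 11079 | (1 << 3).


11079 | (1 << 3) = 11079 | 8 = 11087

11087


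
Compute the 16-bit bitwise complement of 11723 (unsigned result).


~0b10110111001011 = 0b1101001000110100 = 53812 (16-bit unsigned)

53812


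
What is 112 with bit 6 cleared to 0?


112 & ~(1 << 6) = 48

48


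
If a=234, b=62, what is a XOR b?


234 ^ 62 = 212

212


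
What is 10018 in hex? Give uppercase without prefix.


10018 = 2722 hex

2722


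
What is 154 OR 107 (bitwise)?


0b10011010 | 0b1101011 = 0b11111011 = 251

251


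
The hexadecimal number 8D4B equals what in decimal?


8D4B hex = 36171 decimal

36171


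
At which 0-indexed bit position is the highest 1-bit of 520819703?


0b11111000010110001001111110111. Highest set bit at position 28

28


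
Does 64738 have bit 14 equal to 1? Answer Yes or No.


0b1111110011100010, bit 14 = 1. Yes

Yes


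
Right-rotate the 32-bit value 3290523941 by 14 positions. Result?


Rotate 0b11000100001000010110100100100101 right by 14 (32-bit) = 0b10100100100101110001000010000101 = 2761363589

2761363589


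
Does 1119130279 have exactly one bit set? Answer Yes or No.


0b1000010101101001001001010100111. Multiple bits set => No

No


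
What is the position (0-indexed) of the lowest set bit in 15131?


0b11101100011011. Lowest set bit at position 0

0


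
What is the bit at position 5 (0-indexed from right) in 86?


0b1010110, position 5 = 0

0


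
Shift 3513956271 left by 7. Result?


0b11010001011100101011011110101111 << 7 = 0b110100010111001010110111101011110000000 = 449786402688

449786402688


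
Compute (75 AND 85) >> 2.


Step 1: 75 & 85 = 65
Step 2: 65 >> 2 = 16

16


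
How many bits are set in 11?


0b1011 has 3 set bits

3


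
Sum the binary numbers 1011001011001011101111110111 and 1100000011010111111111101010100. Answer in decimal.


1011001011001011101111110111 + 1100000011010111111111101010100 = 1101011100110001011101101001011 = 1805171531

1805171531


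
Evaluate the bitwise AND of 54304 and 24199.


0b1101010000100000 & 0b101111010000111 = 0b101010000000000 = 21504

21504


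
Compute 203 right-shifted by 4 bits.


0b11001011 >> 4 = 0b1100 = 12

12


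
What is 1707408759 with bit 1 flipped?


1707408759 ^ (1 << 1) = 1707408759 ^ 2 = 1707408757

1707408757


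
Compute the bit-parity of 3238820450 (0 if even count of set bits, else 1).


0b11000001000011000111101001100010 has 13 ones => parity 1

1


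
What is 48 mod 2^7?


48 & 127 = 48

48


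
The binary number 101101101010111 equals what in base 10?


101101101010111 in decimal = 23383

23383


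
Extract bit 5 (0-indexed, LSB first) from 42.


0b101010, position 5 = 1

1


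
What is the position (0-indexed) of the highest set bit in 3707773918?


0b11011101000000000010001111011110. Highest set bit at position 31

31


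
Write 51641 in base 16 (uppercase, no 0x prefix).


51641 = C9B9 hex

C9B9


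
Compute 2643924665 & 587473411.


0b10011101100101110001011010111001 & 0b100011000001000010001000000011 = 0b1000001000000001000000001 = 17039873

17039873


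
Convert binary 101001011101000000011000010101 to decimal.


101001011101000000011000010101 in decimal = 695469589

695469589


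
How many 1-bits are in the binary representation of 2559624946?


0b10011000100100001100011011110010 has 14 set bits

14


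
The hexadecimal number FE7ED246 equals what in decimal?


FE7ED246 hex = 4269724230 decimal

4269724230


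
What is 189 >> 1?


0b10111101 >> 1 = 0b1011110 = 94

94


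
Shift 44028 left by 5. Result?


0b1010101111111100 << 5 = 0b101010111111110000000 = 1408896

1408896


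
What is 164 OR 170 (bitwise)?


0b10100100 | 0b10101010 = 0b10101110 = 174

174


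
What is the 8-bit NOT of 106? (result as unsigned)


~0b1101010 = 0b10010101 = 149 (8-bit unsigned)

149


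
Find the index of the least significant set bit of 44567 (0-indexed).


0b1010111000010111. Lowest set bit at position 0

0


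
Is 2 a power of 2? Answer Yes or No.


0b10. Only one bit set => Yes

Yes


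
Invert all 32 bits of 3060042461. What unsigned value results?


3060042461 ^ 4294967295 = 1234924834

1234924834


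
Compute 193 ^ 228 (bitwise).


0b11000001 ^ 0b11100100 = 0b100101 = 37

37


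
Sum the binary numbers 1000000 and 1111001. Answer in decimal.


1000000 + 1111001 = 10111001 = 185

185


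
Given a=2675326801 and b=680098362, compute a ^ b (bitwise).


2675326801 ^ 680098362 = 3086959979

3086959979


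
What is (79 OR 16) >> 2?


Step 1: 79 | 16 = 95
Step 2: 95 >> 2 = 23

23


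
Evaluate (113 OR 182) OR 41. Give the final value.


Step 1: 113 | 182 = 247
Step 2: 247 | 41 = 255

255


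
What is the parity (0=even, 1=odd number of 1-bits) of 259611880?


0b1111011110010101110011101000 has 17 ones => parity 1

1


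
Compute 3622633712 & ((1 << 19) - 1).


3622633712 & 524287 = 327920

327920


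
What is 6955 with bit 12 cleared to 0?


6955 & ~(1 << 12) = 2859

2859


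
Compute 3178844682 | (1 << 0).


3178844682 | (1 << 0) = 3178844682 | 1 = 3178844683

3178844683


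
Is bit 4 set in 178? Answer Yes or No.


0b10110010, bit 4 = 1. Yes

Yes


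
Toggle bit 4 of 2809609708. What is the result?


2809609708 ^ (1 << 4) = 2809609708 ^ 16 = 2809609724

2809609724


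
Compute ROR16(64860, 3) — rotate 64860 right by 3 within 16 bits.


Rotate 0b1111110101011100 right by 3 (16-bit) = 0b1001111110101011 = 40875

40875


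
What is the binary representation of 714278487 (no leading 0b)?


714278487 = 101010100100110000011001010111 in binary

101010100100110000011001010111


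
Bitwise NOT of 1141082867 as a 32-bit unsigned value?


~0b1000100000000111000101011110011 = 0b10111011111111000111010100001100 = 3153884428 (32-bit unsigned)

3153884428


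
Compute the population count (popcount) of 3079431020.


0b10110111100011000110001101101100 has 17 set bits

17


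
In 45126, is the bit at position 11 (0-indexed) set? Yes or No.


0b1011000001000110, bit 11 = 0. No

No


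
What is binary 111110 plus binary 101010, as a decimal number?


111110 + 101010 = 1101000 = 104

104


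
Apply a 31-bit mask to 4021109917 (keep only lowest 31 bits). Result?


4021109917 & 2147483647 = 1873626269

1873626269


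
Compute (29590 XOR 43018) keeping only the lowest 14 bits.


Step 1: 29590 ^ 43018 = 56220
Step 2: 56220 & 16383 = 7068

7068


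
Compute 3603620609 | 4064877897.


0b11010110110010101110001100000001 | 0b11110010010010010001110101001001 = 0b11110110110010111111111101001001 = 4140564297

4140564297


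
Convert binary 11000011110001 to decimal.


11000011110001 in decimal = 12529

12529


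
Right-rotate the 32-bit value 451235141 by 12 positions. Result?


Rotate 0b11010111001010100110101000101 right by 12 (32-bit) = 0b11010100010100011010111001010100 = 3562122836

3562122836


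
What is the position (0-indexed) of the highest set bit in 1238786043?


0b1001001110101100101111111111011. Highest set bit at position 30

30


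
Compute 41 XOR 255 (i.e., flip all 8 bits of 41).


41 ^ 255 = 214

214


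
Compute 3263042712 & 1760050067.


0b11000010011111100001010010011000 & 0b1101000111010000011101110010011 = 0b1000000011010000001000010010000 = 1080561808

1080561808


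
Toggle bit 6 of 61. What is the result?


61 ^ (1 << 6) = 61 ^ 64 = 125

125


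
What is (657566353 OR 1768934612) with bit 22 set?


Step 1: 657566353 | 1768934612 = 1870655189
Step 2: 1870655189 | (1 << 22) = 1870655189 | 4194304 = 1870655189

1870655189


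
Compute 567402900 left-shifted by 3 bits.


0b100001110100011110000110010100 << 3 = 0b100001110100011110000110010100000 = 4539223200

4539223200


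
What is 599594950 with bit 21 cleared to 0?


599594950 & ~(1 << 21) = 597497798

597497798


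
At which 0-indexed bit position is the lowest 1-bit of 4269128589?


0b11111110011101011011101110001101. Lowest set bit at position 0

0


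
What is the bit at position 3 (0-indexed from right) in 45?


0b101101, position 3 = 1

1


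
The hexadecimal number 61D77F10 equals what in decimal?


61D77F10 hex = 1641512720 decimal

1641512720


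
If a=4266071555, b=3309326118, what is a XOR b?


4266071555 ^ 3309326118 = 990337317

990337317


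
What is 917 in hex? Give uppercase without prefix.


917 = 395 hex

395


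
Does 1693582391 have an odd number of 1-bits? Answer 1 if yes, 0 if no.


0b1100100111100100000010000110111 has 14 ones => parity 0

0


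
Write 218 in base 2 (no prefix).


218 = 11011010 in binary

11011010


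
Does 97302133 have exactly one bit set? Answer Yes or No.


0b101110011001011011001110101. Multiple bits set => No

No


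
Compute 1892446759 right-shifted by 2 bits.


0b1110000110011000111001000100111 >> 2 = 0b11100001100110001110010001001 = 473111689

473111689


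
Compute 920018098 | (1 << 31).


920018098 | (1 << 31) = 920018098 | 2147483648 = 3067501746

3067501746


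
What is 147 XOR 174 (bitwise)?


0b10010011 ^ 0b10101110 = 0b111101 = 61

61


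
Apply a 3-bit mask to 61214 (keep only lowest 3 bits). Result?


61214 & 7 = 6

6


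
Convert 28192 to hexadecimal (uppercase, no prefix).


28192 = 6E20 hex

6E20


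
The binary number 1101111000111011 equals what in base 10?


1101111000111011 in decimal = 56891

56891


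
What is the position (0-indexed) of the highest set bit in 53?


0b110101. Highest set bit at position 5

5


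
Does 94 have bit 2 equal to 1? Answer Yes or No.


0b1011110, bit 2 = 1. Yes

Yes


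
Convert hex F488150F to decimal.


F488150F hex = 4102558991 decimal

4102558991


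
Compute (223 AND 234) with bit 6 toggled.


Step 1: 223 & 234 = 202
Step 2: 202 ^ (1 << 6) = 202 ^ 64 = 138

138


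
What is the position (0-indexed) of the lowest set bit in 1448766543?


0b1010110010110100110110001001111. Lowest set bit at position 0

0


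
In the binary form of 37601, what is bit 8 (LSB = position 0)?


0b1001001011100001, position 8 = 0

0


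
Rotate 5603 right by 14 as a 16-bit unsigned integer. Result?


Rotate 0b1010111100011 right by 14 (16-bit) = 0b101011110001100 = 22412

22412


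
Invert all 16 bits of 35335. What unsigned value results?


35335 ^ 65535 = 30200

30200


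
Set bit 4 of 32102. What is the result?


32102 | (1 << 4) = 32102 | 16 = 32118

32118


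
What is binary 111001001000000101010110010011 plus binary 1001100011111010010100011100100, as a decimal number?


111001001000000101010110010011 + 1001100011111010010100011100100 = 10000101100111010111111001110111 = 2241691255

2241691255


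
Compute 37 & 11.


0b100101 & 0b1011 = 0b1 = 1

1


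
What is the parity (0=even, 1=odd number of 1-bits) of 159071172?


0b1001011110110011101111000100 has 16 ones => parity 0

0


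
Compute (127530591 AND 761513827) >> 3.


Step 1: 127530591 & 761513827 = 84002371
Step 2: 84002371 >> 3 = 10500296

10500296


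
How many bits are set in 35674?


0b1000101101011010 has 8 set bits

8


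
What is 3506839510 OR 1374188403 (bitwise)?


0b11010001000001100001111111010110 | 0b1010001111010000111001101110011 = 0b11010001111011100111111111110111 = 3522068471

3522068471


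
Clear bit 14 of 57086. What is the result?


57086 & ~(1 << 14) = 40702

40702


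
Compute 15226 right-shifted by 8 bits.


0b11101101111010 >> 8 = 0b111011 = 59

59


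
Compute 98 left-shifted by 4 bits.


0b1100010 << 4 = 0b11000100000 = 1568

1568


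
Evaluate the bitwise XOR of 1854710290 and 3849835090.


0b1101110100011001010001000010010 ^ 0b11100101011101111101001001010010 = 0b10001011111110110111000001000000 = 2348511296

2348511296


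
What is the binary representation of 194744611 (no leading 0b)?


194744611 = 1011100110111001000100100011 in binary

1011100110111001000100100011


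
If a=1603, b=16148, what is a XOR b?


1603 ^ 16148 = 14679

14679


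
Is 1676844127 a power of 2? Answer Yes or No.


0b1100011111100101001110001011111. Multiple bits set => No

No


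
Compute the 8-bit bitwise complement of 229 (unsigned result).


~0b11100101 = 0b11010 = 26 (8-bit unsigned)

26


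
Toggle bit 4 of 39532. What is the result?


39532 ^ (1 << 4) = 39532 ^ 16 = 39548

39548


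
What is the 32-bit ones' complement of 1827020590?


1827020590 ^ 4294967295 = 2467946705

2467946705


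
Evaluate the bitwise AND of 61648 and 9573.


0b1111000011010000 & 0b10010101100101 = 0b10000001000000 = 8256

8256


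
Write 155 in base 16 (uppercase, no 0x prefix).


155 = 9B hex

9B


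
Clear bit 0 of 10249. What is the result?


10249 & ~(1 << 0) = 10248

10248


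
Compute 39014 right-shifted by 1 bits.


0b1001100001100110 >> 1 = 0b100110000110011 = 19507

19507


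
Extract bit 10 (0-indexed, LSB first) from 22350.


0b101011101001110, position 10 = 1

1


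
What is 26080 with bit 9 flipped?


26080 ^ (1 << 9) = 26080 ^ 512 = 26592

26592


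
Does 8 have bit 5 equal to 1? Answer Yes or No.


0b1000, bit 5 = 0. No

No


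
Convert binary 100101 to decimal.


100101 in decimal = 37

37


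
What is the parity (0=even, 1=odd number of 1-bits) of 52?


0b110100 has 3 ones => parity 1

1


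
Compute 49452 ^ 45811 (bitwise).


0b1100000100101100 ^ 0b1011001011110011 = 0b111001111011111 = 29663

29663


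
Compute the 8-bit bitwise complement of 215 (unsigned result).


~0b11010111 = 0b101000 = 40 (8-bit unsigned)

40


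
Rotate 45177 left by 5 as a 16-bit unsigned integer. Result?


Rotate 0b1011000001111001 left by 5 (16-bit) = 0b111100110110 = 3894

3894


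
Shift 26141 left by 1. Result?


0b110011000011101 << 1 = 0b1100110000111010 = 52282

52282


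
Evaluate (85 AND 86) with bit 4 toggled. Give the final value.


Step 1: 85 & 86 = 84
Step 2: 84 ^ (1 << 4) = 84 ^ 16 = 68

68


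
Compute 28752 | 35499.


0b111000001010000 | 0b1000101010101011 = 0b1111101011111011 = 64251

64251


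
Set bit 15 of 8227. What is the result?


8227 | (1 << 15) = 8227 | 32768 = 40995

40995


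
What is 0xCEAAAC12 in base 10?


CEAAAC12 hex = 3467291666 decimal

3467291666


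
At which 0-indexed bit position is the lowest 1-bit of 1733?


0b11011000101. Lowest set bit at position 0

0


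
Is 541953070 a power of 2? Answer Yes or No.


0b100000010011011000110000101110. Multiple bits set => No

No


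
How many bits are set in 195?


0b11000011 has 4 set bits

4


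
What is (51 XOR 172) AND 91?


Step 1: 51 ^ 172 = 159
Step 2: 159 & 91 = 27

27


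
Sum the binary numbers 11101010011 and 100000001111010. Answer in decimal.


11101010011 + 100000001111010 = 100011111001101 = 18381

18381


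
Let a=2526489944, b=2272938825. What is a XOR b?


2526489944 ^ 2272938825 = 300770833

300770833


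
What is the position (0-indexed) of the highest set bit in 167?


0b10100111. Highest set bit at position 7

7


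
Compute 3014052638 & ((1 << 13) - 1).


3014052638 & 8191 = 2846

2846


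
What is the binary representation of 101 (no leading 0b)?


101 = 1100101 in binary

1100101


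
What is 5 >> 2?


0b101 >> 2 = 0b1 = 1

1


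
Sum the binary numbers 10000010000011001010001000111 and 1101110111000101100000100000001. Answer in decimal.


10000010000011001010001000111 + 1101110111000101100000100000001 = 1111111001001000101010101001000 = 2133087560

2133087560


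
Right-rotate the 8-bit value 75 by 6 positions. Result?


Rotate 0b1001011 right by 6 (8-bit) = 0b101101 = 45

45


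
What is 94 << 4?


0b1011110 << 4 = 0b10111100000 = 1504

1504


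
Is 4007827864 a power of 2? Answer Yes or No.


0b11101110111000101001100110011000. Multiple bits set => No

No


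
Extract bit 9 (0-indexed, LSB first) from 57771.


0b1110000110101011, position 9 = 0

0


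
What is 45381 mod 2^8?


45381 & 255 = 69

69


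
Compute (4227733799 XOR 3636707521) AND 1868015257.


Step 1: 4227733799 ^ 3636707521 = 591256038
Step 2: 591256038 & 1868015257 = 588611712

588611712


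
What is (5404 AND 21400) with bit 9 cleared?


Step 1: 5404 & 21400 = 4376
Step 2: 4376 & ~(1 << 9) = 4376

4376


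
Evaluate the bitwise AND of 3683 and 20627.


0b111001100011 & 0b101000010010011 = 0b11 = 3

3


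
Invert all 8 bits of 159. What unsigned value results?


159 ^ 255 = 96

96


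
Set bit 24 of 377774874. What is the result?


377774874 | (1 << 24) = 377774874 | 16777216 = 394552090

394552090


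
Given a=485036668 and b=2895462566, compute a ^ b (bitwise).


485036668 ^ 2895462566 = 2960937690

2960937690


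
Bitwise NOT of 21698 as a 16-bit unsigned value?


~0b101010011000010 = 0b1010101100111101 = 43837 (16-bit unsigned)

43837


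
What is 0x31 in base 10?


31 hex = 49 decimal

49


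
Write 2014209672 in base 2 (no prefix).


2014209672 = 1111000000011100110011010001000 in binary

1111000000011100110011010001000


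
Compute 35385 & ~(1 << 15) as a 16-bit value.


35385 & ~(1 << 15) = 2617

2617


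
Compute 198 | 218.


0b11000110 | 0b11011010 = 0b11011110 = 222

222


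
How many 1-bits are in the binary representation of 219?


0b11011011 has 6 set bits

6


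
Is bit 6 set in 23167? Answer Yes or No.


0b101101001111111, bit 6 = 1. Yes

Yes


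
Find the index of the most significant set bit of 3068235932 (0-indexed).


0b10110110111000011001000010011100. Highest set bit at position 31

31


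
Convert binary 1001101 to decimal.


1001101 in decimal = 77

77


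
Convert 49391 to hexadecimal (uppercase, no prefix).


49391 = C0EF hex

C0EF


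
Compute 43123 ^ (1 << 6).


43123 ^ (1 << 6) = 43123 ^ 64 = 43059

43059


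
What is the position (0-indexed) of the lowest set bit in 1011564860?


0b111100010010110100000100111100. Lowest set bit at position 2

2


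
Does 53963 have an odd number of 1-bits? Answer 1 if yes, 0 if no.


0b1101001011001011 has 9 ones => parity 1

1


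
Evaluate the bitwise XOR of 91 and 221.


0b1011011 ^ 0b11011101 = 0b10000110 = 134

134


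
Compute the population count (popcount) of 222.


0b11011110 has 6 set bits

6


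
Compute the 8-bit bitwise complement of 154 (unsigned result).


~0b10011010 = 0b1100101 = 101 (8-bit unsigned)

101


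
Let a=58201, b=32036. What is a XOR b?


58201 ^ 32036 = 40573

40573


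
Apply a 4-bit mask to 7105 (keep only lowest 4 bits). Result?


7105 & 15 = 1

1


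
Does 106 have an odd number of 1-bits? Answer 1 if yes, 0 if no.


0b1101010 has 4 ones => parity 0

0


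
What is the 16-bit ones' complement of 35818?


35818 ^ 65535 = 29717

29717


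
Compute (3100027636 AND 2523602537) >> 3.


Step 1: 3100027636 & 2523602537 = 2420247136
Step 2: 2420247136 >> 3 = 302530892

302530892


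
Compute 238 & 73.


0b11101110 & 0b1001001 = 0b1001000 = 72

72


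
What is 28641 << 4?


0b110111111100001 << 4 = 0b1101111111000010000 = 458256

458256


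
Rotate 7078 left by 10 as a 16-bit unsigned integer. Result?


Rotate 0b1101110100110 left by 10 (16-bit) = 0b1001100001101110 = 39022

39022


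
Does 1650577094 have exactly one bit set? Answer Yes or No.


0b1100010011000011100111011000110. Multiple bits set => No

No


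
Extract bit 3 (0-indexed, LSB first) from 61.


0b111101, position 3 = 1

1


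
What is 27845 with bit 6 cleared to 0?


27845 & ~(1 << 6) = 27781

27781


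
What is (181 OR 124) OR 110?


Step 1: 181 | 124 = 253
Step 2: 253 | 110 = 255

255


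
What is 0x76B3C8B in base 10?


76B3C8B hex = 124468363 decimal

124468363


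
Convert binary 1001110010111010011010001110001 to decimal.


1001110010111010011010001110001 in decimal = 1314731121

1314731121


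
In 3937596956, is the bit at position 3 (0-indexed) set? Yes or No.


0b11101010101100101111011000011100, bit 3 = 1. Yes

Yes


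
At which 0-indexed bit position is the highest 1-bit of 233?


0b11101001. Highest set bit at position 7

7


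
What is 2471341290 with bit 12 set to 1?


2471341290 | (1 << 12) = 2471341290 | 4096 = 2471345386

2471345386


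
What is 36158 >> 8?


0b1000110100111110 >> 8 = 0b10001101 = 141

141


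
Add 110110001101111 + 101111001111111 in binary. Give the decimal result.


110110001101111 + 101111001111111 = 1100101011101110 = 51950

51950


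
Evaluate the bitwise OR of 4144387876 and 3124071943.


0b11110111000001100101011100100100 | 0b10111010001101011000111000000111 = 0b11111111001101111101111100100111 = 4281851687

4281851687


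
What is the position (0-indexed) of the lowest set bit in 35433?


0b1000101001101001. Lowest set bit at position 0

0


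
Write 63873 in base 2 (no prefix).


63873 = 1111100110000001 in binary

1111100110000001


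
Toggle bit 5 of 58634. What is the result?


58634 ^ (1 << 5) = 58634 ^ 32 = 58666

58666


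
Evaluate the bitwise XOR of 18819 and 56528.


0b100100110000011 ^ 0b1101110011010000 = 0b1001010101010011 = 38227

38227


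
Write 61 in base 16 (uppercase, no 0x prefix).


61 = 3D hex

3D


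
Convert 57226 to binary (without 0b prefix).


57226 = 1101111110001010 in binary

1101111110001010


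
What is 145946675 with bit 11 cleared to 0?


145946675 & ~(1 << 11) = 145944627

145944627


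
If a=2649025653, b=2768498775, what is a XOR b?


2649025653 ^ 2768498775 = 954670114

954670114


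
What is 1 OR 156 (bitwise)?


0b1 | 0b10011100 = 0b10011101 = 157

157


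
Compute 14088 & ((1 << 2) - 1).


14088 & 3 = 0

0


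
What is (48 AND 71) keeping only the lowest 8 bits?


Step 1: 48 & 71 = 0
Step 2: 0 & 255 = 0

0


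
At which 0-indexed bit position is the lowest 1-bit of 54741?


0b1101010111010101. Lowest set bit at position 0

0


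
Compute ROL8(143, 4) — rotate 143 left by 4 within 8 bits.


Rotate 0b10001111 left by 4 (8-bit) = 0b11111000 = 248

248


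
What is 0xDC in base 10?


DC hex = 220 decimal

220


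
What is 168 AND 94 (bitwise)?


0b10101000 & 0b1011110 = 0b1000 = 8

8


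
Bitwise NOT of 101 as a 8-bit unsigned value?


~0b1100101 = 0b10011010 = 154 (8-bit unsigned)

154


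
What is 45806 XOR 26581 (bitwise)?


0b1011001011101110 ^ 0b110011111010101 = 0b1101010100111011 = 54587

54587


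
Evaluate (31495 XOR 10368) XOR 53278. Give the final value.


Step 1: 31495 ^ 10368 = 21383
Step 2: 21383 ^ 53278 = 33689

33689


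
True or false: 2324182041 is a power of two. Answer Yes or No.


0b10001010100010000011010000011001. Multiple bits set => No

No


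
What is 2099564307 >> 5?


0b1111101001001001100111100010011 >> 5 = 0b11111010010010011001111000 = 65611384

65611384


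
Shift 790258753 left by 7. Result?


0b101111000110100110010001000001 << 7 = 0b1011110001101001100100010000010000000 = 101153120384

101153120384


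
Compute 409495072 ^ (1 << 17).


409495072 ^ (1 << 17) = 409495072 ^ 131072 = 409626144

409626144


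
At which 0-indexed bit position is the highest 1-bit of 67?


0b1000011. Highest set bit at position 6

6


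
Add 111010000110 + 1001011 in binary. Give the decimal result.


111010000110 + 1001011 = 111011010001 = 3793

3793


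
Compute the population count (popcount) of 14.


0b1110 has 3 set bits

3


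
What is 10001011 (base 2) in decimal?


10001011 in decimal = 139

139


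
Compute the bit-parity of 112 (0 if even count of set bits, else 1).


0b1110000 has 3 ones => parity 1

1


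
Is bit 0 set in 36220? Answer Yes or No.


0b1000110101111100, bit 0 = 0. No

No


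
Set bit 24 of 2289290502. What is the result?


2289290502 | (1 << 24) = 2289290502 | 16777216 = 2306067718

2306067718


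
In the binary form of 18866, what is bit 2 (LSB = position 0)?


0b100100110110010, position 2 = 0

0


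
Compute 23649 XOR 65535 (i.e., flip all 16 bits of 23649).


23649 ^ 65535 = 41886

41886


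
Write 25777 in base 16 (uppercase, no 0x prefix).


25777 = 64B1 hex

64B1


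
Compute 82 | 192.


0b1010010 | 0b11000000 = 0b11010010 = 210

210


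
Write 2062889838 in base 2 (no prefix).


2062889838 = 1111010111101010011001101101110 in binary

1111010111101010011001101101110


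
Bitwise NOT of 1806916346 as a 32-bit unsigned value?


~0b1101011101100110101101011111010 = 0b10010100010011001010010100000101 = 2488050949 (32-bit unsigned)

2488050949


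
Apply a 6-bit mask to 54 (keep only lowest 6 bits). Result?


54 & 63 = 54

54


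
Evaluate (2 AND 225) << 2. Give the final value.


Step 1: 2 & 225 = 0
Step 2: 0 << 2 = 0

0


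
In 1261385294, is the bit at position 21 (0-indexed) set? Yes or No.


0b1001011001011110011011001001110, bit 21 = 1. Yes

Yes


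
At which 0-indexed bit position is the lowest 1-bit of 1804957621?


0b1101011100101010111011110110101. Lowest set bit at position 0

0


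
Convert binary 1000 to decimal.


1000 in decimal = 8

8


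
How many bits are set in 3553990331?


0b11010011110101011001011010111011 has 20 set bits

20


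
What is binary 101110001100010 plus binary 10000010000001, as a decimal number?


101110001100010 + 10000010000001 = 111110011100011 = 31971

31971


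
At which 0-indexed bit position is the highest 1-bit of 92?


0b1011100. Highest set bit at position 6

6


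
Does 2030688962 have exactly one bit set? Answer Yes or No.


0b1111001000010011101101011000010. Multiple bits set => No

No


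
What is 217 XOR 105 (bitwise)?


0b11011001 ^ 0b1101001 = 0b10110000 = 176

176


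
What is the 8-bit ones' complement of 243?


243 ^ 255 = 12

12


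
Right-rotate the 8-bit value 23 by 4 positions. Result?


Rotate 0b10111 right by 4 (8-bit) = 0b1110001 = 113

113


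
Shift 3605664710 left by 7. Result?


0b11010110111010100001001111000110 << 7 = 0b110101101110101000010011110001100000000 = 461525082880

461525082880


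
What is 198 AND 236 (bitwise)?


0b11000110 & 0b11101100 = 0b11000100 = 196

196


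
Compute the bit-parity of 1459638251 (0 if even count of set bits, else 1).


0b1010111000000000100111111101011 has 16 ones => parity 0

0


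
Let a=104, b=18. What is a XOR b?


104 ^ 18 = 122

122


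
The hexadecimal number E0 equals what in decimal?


E0 hex = 224 decimal

224


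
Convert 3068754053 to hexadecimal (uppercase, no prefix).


3068754053 = B6E97885 hex

B6E97885


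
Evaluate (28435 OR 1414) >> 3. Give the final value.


Step 1: 28435 | 1414 = 28567
Step 2: 28567 >> 3 = 3570

3570


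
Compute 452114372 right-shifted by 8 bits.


0b11010111100101011011111000100 >> 8 = 0b110101111001010110111 = 1766071

1766071


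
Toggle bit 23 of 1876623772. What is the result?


1876623772 ^ (1 << 23) = 1876623772 ^ 8388608 = 1868235164

1868235164


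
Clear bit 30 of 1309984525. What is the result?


1309984525 & ~(1 << 30) = 236242701

236242701


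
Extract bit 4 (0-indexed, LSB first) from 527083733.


0b11111011010101010100011010101, position 4 = 1

1


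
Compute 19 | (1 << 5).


19 | (1 << 5) = 19 | 32 = 51

51


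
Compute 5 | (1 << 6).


5 | (1 << 6) = 5 | 64 = 69

69


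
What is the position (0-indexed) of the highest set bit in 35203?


0b1000100110000011. Highest set bit at position 15

15


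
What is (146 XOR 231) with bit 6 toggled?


Step 1: 146 ^ 231 = 117
Step 2: 117 ^ (1 << 6) = 117 ^ 64 = 53

53


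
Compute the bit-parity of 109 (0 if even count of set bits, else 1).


0b1101101 has 5 ones => parity 1

1


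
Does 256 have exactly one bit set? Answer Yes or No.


0b100000000. Only one bit set => Yes

Yes


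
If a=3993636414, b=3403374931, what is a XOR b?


3993636414 ^ 3403374931 = 617705325

617705325


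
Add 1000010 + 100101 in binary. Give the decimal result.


1000010 + 100101 = 1100111 = 103

103


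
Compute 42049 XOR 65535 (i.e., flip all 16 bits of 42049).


42049 ^ 65535 = 23486

23486


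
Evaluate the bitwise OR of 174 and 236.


0b10101110 | 0b11101100 = 0b11101110 = 238

238


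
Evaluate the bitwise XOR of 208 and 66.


0b11010000 ^ 0b1000010 = 0b10010010 = 146

146


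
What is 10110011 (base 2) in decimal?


10110011 in decimal = 179

179


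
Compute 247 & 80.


0b11110111 & 0b1010000 = 0b1010000 = 80

80


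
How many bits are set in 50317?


0b1100010010001101 has 7 set bits

7


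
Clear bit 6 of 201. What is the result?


201 & ~(1 << 6) = 137

137


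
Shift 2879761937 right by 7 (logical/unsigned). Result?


0b10101011101001011010111000010001 >> 7 = 0b1010101110100101101011100 = 22498140

22498140


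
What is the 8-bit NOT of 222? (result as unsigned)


~0b11011110 = 0b100001 = 33 (8-bit unsigned)

33


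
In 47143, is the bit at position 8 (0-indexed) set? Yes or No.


0b1011100000100111, bit 8 = 0. No

No


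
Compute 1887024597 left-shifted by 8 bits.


0b1110000011110011011010111010101 << 8 = 0b111000001111001101101011101010100000000 = 483078296832

483078296832


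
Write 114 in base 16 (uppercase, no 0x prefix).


114 = 72 hex

72


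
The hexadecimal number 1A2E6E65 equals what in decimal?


1A2E6E65 hex = 439250533 decimal

439250533


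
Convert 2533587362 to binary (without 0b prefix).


2533587362 = 10010111000000110111100110100010 in binary

10010111000000110111100110100010


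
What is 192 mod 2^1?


192 & 1 = 0

0


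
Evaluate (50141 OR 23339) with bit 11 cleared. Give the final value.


Step 1: 50141 | 23339 = 56319
Step 2: 56319 & ~(1 << 11) = 54271

54271


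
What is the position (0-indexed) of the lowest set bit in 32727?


0b111111111010111. Lowest set bit at position 0

0


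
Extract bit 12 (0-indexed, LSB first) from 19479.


0b100110000010111, position 12 = 0

0


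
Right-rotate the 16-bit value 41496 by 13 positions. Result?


Rotate 0b1010001000011000 right by 13 (16-bit) = 0b1000011000101 = 4293

4293


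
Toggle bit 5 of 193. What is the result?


193 ^ (1 << 5) = 193 ^ 32 = 225

225


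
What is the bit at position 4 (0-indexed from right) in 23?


0b10111, position 4 = 1

1


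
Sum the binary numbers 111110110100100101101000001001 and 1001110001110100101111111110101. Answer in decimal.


111110110100100101101000001001 + 1001110001110100101111111110101 = 10001101000011001011100111111110 = 2366421502

2366421502


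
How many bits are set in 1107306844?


0b1000010000000000010100101011100 has 9 set bits

9


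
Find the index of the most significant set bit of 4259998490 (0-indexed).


0b11111101111010100110101100011010. Highest set bit at position 31

31


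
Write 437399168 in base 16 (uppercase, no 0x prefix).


437399168 = 1A122E80 hex

1A122E80


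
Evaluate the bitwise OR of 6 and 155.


0b110 | 0b10011011 = 0b10011111 = 159

159


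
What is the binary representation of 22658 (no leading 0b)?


22658 = 101100010000010 in binary

101100010000010


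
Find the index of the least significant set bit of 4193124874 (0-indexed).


0b11111001111011100000001000001010. Lowest set bit at position 1

1


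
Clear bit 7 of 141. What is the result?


141 & ~(1 << 7) = 13

13


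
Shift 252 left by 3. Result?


0b11111100 << 3 = 0b11111100000 = 2016

2016


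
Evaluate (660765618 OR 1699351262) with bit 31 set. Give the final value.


Step 1: 660765618 | 1699351262 = 1735031806
Step 2: 1735031806 | (1 << 31) = 1735031806 | 2147483648 = 3882515454

3882515454


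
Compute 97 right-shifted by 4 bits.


0b1100001 >> 4 = 0b110 = 6

6


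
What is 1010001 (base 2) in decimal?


1010001 in decimal = 81

81
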